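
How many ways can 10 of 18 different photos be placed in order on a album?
P(18,10) = 18!/(18-10)! = 158789030400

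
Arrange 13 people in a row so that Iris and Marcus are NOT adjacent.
Total - adjacent = 13! - (13-1)!×2 = 6227020800 - 958003200 = 5269017600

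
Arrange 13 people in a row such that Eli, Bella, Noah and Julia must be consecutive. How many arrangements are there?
Treat the 4 as one block: (13-4+1)! × 4! = 3628800 × 24 = 87091200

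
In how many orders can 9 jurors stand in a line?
9! = 362880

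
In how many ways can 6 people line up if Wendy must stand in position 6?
Fix one position: (6-1)! = 120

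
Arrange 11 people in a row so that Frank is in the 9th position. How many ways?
Fix one position: (11-1)! = 3628800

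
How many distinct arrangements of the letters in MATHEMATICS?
11! / (2! × 2! × 2! × 1! × 1! × 1! × 1! × 1!) = 4989600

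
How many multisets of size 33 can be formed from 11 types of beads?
C(33+11-1, 11-1) = C(43, 10) = 1917334783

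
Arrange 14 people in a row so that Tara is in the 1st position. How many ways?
Fix one position: (14-1)! = 6227020800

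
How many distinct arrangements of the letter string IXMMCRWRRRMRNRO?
15! / (1! × 6! × 1! × 1! × 1! × 1! × 3! × 1!) = 302702400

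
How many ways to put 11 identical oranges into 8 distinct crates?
C(11+8-1, 8-1) = C(18, 7) = 31824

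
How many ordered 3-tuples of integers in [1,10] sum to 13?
Coefficient of x^13 in (x + x² + ... + x^10)^3. By inclusion-exclusion on dice exceeding 10: Σ_j (-1)^j C(3,j)·C(13-1-10j, 2) = C(3,0)·C(12,2) - C(3,1)·C(2,2) = 1·66 - 3·1 = 63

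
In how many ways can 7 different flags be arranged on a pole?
7! = 5040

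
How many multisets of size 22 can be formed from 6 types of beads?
C(22+6-1, 6-1) = C(27, 5) = 80730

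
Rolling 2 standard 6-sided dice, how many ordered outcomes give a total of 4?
Coefficient of x^4 in (x + x² + ... + x^6)^2. By inclusion-exclusion on dice exceeding 6: Σ_j (-1)^j C(2,j)·C(4-1-6j, 1) = C(2,0)·C(3,1) = 1·3 = 3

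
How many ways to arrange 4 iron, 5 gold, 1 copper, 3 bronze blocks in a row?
13! / (4! × 5! × 1! × 3!) = 360360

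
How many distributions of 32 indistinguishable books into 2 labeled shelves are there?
C(32+2-1, 2-1) = C(33, 1) = 33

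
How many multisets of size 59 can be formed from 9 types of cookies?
C(59+9-1, 9-1) = C(67, 8) = 6522361560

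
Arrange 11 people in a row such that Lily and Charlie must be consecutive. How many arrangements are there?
Treat the 2 as one block: (11-2+1)! × 2! = 3628800 × 2 = 7257600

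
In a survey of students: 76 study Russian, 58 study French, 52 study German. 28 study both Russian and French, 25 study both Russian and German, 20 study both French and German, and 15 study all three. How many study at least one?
|A∪B∪C| = 76+58+52-28-25-20+15 = 128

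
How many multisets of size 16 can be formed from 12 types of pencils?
C(16+12-1, 12-1) = C(27, 11) = 13037895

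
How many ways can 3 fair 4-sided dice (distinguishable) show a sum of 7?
Coefficient of x^7 in (x + x² + ... + x^4)^3. By inclusion-exclusion on dice exceeding 4: Σ_j (-1)^j C(3,j)·C(7-1-4j, 2) = C(3,0)·C(6,2) - C(3,1)·C(2,2) = 1·15 - 3·1 = 12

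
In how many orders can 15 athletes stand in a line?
15! = 1307674368000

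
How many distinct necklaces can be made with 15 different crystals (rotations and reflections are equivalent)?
(15-1)!/2 = 87178291200/2 = 43589145600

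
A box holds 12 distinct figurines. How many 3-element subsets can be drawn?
C(12,3) = 12!/(3!×9!) = 220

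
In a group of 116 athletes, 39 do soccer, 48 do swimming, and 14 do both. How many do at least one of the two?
|A∪B| = |A| + |B| - |A∩B| = 39 + 48 - 14 = 73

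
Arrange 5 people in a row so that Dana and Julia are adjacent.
Treat as block: (5-1)! × 2! = 24 × 2 = 48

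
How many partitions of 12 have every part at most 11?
Let r_j(i) = number of partitions of i into parts ≤ j, for i = 0..12. r_1(i) = 1 for all i; r_j(i) = r_{j-1}(i) + r_j(i-j). Rows j = 2..11: ≤2: 1 1 2 2 3 3 4 4 5 5 6 6 7; ≤3: 1 1 2 3 4 5 7 8 10 12 14 16 19; ≤4: 1 1 2 3 5 6 9 11 15 18 23 27 34; ≤5: 1 1 2 3 5 7 10 13 18 23 30 37 47; ≤6: 1 1 2 3 5 7 11 14 20 26 35 44 58; ≤7: 1 1 2 3 5 7 11 15 21 28 38 49 65; ≤8: 1 1 2 3 5 7 11 15 22 29 40 52 70; ≤9: 1 1 2 3 5 7 11 15 22 30 41 54 73; ≤10: 1 1 2 3 5 7 11 15 22 30 42 55 75; ≤11: 1 1 2 3 5 7 11 15 22 30 42 56 76. r_11(12) = 76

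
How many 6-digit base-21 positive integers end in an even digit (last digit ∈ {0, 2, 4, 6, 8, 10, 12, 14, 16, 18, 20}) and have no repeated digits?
Last∈{0,2,4,6,8,10,12,14,16,18,20}. Last=0: 1860480. Last nonzero: 10×19×P(19,4) = 17674560. Total = 19535040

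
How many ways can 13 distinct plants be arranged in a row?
13! = 6227020800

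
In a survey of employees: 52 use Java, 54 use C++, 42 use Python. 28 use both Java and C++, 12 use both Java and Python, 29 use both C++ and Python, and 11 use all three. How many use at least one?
|A∪B∪C| = 52+54+42-28-12-29+11 = 90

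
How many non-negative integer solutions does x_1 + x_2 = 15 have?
C(15+2-1, 2-1) = C(16, 1) = 16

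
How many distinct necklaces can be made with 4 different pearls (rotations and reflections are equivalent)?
(4-1)!/2 = 6/2 = 3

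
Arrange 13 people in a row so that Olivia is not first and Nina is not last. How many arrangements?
By inclusion-exclusion: 13! - 2×(13-1)! + (13-2)! = 6227020800 - 958003200 + 39916800 = 5308934400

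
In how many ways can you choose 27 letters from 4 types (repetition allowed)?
C(27+4-1, 4-1) = C(30, 3) = 4060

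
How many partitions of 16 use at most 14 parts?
By conjugation, equals partitions of 16 into parts ≤ 14. Let r_j(i) = number of partitions of i into parts ≤ j, for i = 0..16. r_1(i) = 1 for all i; r_j(i) = r_{j-1}(i) + r_j(i-j). Rows j = 2..14: ≤2: 1 1 2 2 3 3 4 4 5 5 6 6 7 7 8 8 9; ≤3: 1 1 2 3 4 5 7 8 10 12 14 16 19 21 24 27 30; ≤4: 1 1 2 3 5 6 9 11 15 18 23 27 34 39 47 54 64; ≤5: 1 1 2 3 5 7 10 13 18 23 30 37 47 57 70 84 101; ≤6: 1 1 2 3 5 7 11 14 20 26 35 44 58 71 90 110 136; ≤7: 1 1 2 3 5 7 11 15 21 28 38 49 65 82 105 131 164; ≤8: 1 1 2 3 5 7 11 15 22 29 40 52 70 89 116 146 186; ≤9: 1 1 2 3 5 7 11 15 22 30 41 54 73 94 123 157 201; ≤10: 1 1 2 3 5 7 11 15 22 30 42 55 75 97 128 164 212; ≤11: 1 1 2 3 5 7 11 15 22 30 42 56 76 99 131 169 219; ≤12: 1 1 2 3 5 7 11 15 22 30 42 56 77 100 133 172 224; ≤13: 1 1 2 3 5 7 11 15 22 30 42 56 77 101 134 174 227; ≤14: 1 1 2 3 5 7 11 15 22 30 42 56 77 101 135 175 229. r_14(16) = 229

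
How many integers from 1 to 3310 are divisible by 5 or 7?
⌊3310/5⌋ + ⌊3310/7⌋ - ⌊3310/35⌋ = 662 + 472 - 94 = 1040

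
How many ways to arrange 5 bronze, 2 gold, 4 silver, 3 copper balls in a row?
14! / (5! × 2! × 4! × 3!) = 2522520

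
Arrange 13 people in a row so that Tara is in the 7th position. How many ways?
Fix one position: (13-1)! = 479001600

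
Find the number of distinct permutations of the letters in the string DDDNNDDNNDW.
11! / (6! × 1! × 4!) = 2310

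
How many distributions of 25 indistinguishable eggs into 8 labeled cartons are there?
C(25+8-1, 8-1) = C(32, 7) = 3365856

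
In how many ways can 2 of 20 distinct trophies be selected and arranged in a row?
P(20,2) = 20!/(20-2)! = 380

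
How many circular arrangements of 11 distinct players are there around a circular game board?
Circular: fix one position, arrange the rest. (11-1)! = 3628800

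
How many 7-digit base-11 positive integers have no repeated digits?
First digit: 10 choices (nonzero). Then descending: 10 × 10 × 9 × 8 × 7 × 6 × 5 = 1512000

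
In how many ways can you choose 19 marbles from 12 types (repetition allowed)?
C(19+12-1, 12-1) = C(30, 11) = 54627300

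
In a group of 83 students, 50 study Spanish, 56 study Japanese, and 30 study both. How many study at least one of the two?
|A∪B| = |A| + |B| - |A∩B| = 50 + 56 - 30 = 76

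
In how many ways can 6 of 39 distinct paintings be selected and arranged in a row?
P(39,6) = 39!/(39-6)! = 2349088560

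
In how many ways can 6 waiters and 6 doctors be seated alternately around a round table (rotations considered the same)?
Fix one of the waiters: (6-1)! ways for the remaining waiters, × 6! ways for the doctors = 120 × 720 = 86400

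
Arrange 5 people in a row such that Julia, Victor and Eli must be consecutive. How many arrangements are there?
Treat the 3 as one block: (5-3+1)! × 3! = 6 × 6 = 36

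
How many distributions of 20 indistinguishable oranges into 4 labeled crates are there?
C(20+4-1, 4-1) = C(23, 3) = 1771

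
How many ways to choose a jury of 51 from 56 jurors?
C(56,51) = 56!/(51!×5!) = 3819816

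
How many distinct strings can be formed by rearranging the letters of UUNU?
4! / (1! × 3!) = 4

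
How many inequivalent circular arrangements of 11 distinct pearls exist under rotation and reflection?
(11-1)!/2 = 3628800/2 = 1814400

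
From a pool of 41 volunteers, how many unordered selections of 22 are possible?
C(41,22) = 41!/(22!×19!) = 244662670200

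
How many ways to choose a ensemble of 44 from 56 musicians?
C(56,44) = 56!/(44!×12!) = 558383307300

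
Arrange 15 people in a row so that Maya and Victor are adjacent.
Treat as block: (15-1)! × 2! = 87178291200 × 2 = 174356582400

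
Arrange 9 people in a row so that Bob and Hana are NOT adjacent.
Total - adjacent = 9! - (9-1)!×2 = 362880 - 80640 = 282240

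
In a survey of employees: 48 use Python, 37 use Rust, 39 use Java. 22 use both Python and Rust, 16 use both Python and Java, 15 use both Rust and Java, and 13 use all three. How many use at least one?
|A∪B∪C| = 48+37+39-22-16-15+13 = 84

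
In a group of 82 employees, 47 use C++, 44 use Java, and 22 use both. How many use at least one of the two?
|A∪B| = |A| + |B| - |A∩B| = 47 + 44 - 22 = 69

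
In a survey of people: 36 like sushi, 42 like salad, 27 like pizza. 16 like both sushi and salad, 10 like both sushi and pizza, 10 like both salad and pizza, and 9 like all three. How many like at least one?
|A∪B∪C| = 36+42+27-16-10-10+9 = 78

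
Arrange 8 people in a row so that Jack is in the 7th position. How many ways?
Fix one position: (8-1)! = 5040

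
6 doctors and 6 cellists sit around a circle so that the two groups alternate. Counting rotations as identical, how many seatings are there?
Fix one of the doctors: (6-1)! ways for the remaining doctors, × 6! ways for the cellists = 120 × 720 = 86400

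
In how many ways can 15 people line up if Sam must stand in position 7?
Fix one position: (15-1)! = 87178291200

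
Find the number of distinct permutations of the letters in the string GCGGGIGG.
8! / (1! × 1! × 6!) = 56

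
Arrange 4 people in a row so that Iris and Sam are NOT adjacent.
Total - adjacent = 4! - (4-1)!×2 = 24 - 12 = 12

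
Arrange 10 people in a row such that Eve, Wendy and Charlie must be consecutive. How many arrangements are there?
Treat the 3 as one block: (10-3+1)! × 3! = 40320 × 6 = 241920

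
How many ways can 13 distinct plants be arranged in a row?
13! = 6227020800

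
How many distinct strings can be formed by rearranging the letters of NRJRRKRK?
8! / (1! × 1! × 4! × 2!) = 840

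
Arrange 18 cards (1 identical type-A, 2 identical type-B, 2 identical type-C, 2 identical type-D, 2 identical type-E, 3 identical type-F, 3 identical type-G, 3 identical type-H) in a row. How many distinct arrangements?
18! / (1! × 2! × 2! × 2! × 2! × 3! × 3! × 3!) = 1852538688000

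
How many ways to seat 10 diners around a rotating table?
Circular: fix one position, arrange the rest. (10-1)! = 362880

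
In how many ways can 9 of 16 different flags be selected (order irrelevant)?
C(16,9) = 16!/(9!×7!) = 11440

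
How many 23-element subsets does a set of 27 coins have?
C(27,23) = 27!/(23!×4!) = 17550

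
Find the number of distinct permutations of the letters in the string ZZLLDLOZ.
8! / (3! × 1! × 3! × 1!) = 1120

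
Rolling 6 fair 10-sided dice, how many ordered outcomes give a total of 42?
Coefficient of x^42 in (x + x² + ... + x^10)^6. By inclusion-exclusion on dice exceeding 10: Σ_j (-1)^j C(6,j)·C(42-1-10j, 5) = C(6,0)·C(41,5) - C(6,1)·C(31,5) + C(6,2)·C(21,5) - C(6,3)·C(11,5) = 1·749398 - 6·169911 + 15·20349 - 20·462 = 25927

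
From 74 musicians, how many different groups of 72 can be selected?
C(74,72) = 74!/(72!×2!) = 2701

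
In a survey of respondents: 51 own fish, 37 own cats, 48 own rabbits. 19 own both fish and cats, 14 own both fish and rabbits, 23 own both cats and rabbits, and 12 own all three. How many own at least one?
|A∪B∪C| = 51+37+48-19-14-23+12 = 92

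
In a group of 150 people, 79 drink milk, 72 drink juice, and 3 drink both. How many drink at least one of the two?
|A∪B| = |A| + |B| - |A∩B| = 79 + 72 - 3 = 148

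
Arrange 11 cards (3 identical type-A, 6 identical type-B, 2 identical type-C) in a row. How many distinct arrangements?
11! / (3! × 6! × 2!) = 4620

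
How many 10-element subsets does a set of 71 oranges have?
C(71,10) = 71!/(10!×61!) = 461738052776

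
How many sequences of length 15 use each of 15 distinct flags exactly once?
15! = 1307674368000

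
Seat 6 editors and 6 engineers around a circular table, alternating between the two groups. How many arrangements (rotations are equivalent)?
Fix one of the editors: (6-1)! ways for the remaining editors, × 6! ways for the engineers = 120 × 720 = 86400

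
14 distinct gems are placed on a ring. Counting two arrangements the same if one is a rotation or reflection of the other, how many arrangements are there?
(14-1)!/2 = 6227020800/2 = 3113510400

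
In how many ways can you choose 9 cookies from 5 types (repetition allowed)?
C(9+5-1, 5-1) = C(13, 4) = 715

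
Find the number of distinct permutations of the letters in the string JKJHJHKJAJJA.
12! / (2! × 2! × 6! × 2!) = 83160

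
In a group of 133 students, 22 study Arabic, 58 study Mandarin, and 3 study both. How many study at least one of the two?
|A∪B| = |A| + |B| - |A∩B| = 22 + 58 - 3 = 77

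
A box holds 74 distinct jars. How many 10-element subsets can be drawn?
C(74,10) = 74!/(10!×64!) = 718406958841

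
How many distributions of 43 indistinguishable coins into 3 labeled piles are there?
C(43+3-1, 3-1) = C(45, 2) = 990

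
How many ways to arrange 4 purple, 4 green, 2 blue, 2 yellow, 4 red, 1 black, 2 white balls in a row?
19! / (4! × 4! × 2! × 2! × 4! × 1! × 2!) = 1099944846000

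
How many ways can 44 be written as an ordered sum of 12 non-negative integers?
C(44+12-1, 12-1) = C(55, 11) = 119653565850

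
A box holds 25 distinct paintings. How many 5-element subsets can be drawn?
C(25,5) = 25!/(5!×20!) = 53130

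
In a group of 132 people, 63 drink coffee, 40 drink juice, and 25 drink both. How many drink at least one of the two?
|A∪B| = |A| + |B| - |A∩B| = 63 + 40 - 25 = 78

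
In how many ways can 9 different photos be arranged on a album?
9! = 362880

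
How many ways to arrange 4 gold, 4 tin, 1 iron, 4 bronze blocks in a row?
13! / (4! × 4! × 1! × 4!) = 450450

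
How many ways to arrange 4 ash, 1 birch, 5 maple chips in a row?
10! / (4! × 1! × 5!) = 1260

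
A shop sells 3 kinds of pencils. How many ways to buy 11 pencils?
C(11+3-1, 3-1) = C(13, 2) = 78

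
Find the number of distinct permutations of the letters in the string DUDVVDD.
7! / (2! × 1! × 4!) = 105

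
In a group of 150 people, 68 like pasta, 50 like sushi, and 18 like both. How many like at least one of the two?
|A∪B| = |A| + |B| - |A∩B| = 68 + 50 - 18 = 100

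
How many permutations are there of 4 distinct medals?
4! = 24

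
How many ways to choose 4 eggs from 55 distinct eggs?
C(55,4) = 55!/(4!×51!) = 341055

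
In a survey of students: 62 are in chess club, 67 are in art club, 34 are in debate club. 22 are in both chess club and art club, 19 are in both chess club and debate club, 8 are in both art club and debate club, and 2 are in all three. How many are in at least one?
|A∪B∪C| = 62+67+34-22-19-8+2 = 116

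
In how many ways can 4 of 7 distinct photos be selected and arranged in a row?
P(7,4) = 7!/(7-4)! = 840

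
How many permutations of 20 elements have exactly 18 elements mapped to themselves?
Choose the 18 fixed points C(20,18) = 190, derange the rest: !2 = Σ_{j=0}^{2} (-1)^j·2!/j! = 2 - 2 + 1 = 1. Product = 190 × 1 = 190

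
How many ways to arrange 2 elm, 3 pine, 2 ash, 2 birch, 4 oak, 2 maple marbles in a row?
15! / (2! × 3! × 2! × 2! × 4! × 2!) = 567567000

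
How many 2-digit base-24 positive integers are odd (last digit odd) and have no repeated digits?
Last∈{1,3,5,7,9,11,13,15,17,19,21,23}. Last=0: 0. Last nonzero: 12×22×P(22,0) = 264. Total = 264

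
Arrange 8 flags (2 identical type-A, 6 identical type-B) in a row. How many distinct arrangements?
8! / (2! × 6!) = 28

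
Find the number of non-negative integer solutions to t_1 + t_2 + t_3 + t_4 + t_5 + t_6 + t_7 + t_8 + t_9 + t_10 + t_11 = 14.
C(14+11-1, 11-1) = C(24, 10) = 1961256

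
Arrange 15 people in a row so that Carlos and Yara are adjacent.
Treat as block: (15-1)! × 2! = 87178291200 × 2 = 174356582400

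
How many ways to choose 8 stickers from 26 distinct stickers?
C(26,8) = 26!/(8!×18!) = 1562275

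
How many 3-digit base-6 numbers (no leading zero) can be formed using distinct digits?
First digit: 5 choices (nonzero). Then descending: 5 × 5 × 4 = 100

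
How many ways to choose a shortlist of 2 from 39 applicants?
C(39,2) = 39!/(2!×37!) = 741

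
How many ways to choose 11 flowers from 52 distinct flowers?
C(52,11) = 52!/(11!×41!) = 60403728840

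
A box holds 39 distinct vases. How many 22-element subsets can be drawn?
C(39,22) = 39!/(22!×17!) = 51021117810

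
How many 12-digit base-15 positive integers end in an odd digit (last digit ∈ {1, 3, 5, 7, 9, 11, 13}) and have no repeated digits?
Last∈{1,3,5,7,9,11,13}. Last=0: 0. Last nonzero: 7×13×P(13,10) = 94443148800. Total = 94443148800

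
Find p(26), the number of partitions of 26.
Pentagonal recurrence p(n) = p(n-1) + p(n-2) - p(n-5) - p(n-7) + p(n-12) + p(n-15) - ... gives p(0..25) = 1, 1, 2, 3, 5, 7, 11, 15, 22, 30, 42, 56, 77, 101, 135, 176, 231, 297, 385, 490, 627, 792, 1002, 1255, 1575, 1958. p(26) = p(25) + p(24) - p(21) - p(19) + p(14) + p(11) - p(4) - p(0) = 1958 + 1575 - 792 - 490 + 135 + 56 - 5 - 1 = 2436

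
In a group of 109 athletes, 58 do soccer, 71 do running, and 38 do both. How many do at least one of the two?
|A∪B| = |A| + |B| - |A∩B| = 58 + 71 - 38 = 91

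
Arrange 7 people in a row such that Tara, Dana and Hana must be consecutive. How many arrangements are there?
Treat the 3 as one block: (7-3+1)! × 3! = 120 × 6 = 720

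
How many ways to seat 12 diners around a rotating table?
Circular: fix one position, arrange the rest. (12-1)! = 39916800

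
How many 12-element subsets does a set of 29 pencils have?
C(29,12) = 29!/(12!×17!) = 51895935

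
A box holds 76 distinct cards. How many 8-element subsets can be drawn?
C(76,8) = 76!/(8!×68!) = 18855883575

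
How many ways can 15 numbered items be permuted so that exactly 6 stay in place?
Choose the 6 fixed points C(15,6) = 5005, derange the rest: !9 = Σ_{j=0}^{9} (-1)^j·9!/j! = 362880 - 362880 + 181440 - 60480 + 15120 - 3024 + 504 - 72 + 9 - 1 = 133496. Product = 5005 × 133496 = 668147480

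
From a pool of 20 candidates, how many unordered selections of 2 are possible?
C(20,2) = 20!/(2!×18!) = 190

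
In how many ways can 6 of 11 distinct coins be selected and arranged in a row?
P(11,6) = 11!/(11-6)! = 332640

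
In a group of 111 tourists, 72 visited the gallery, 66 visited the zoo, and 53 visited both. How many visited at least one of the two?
|A∪B| = |A| + |B| - |A∩B| = 72 + 66 - 53 = 85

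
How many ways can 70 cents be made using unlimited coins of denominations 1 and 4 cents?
Coefficient of x^70 in 1/(1-x^1) · 1/(1-x^4). Use j coins of 4 for j = 0..⌊70/4⌋ = 17, the rest in 1s: 17 + 1 = 18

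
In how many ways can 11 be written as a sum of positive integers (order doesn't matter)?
Pentagonal recurrence p(n) = p(n-1) + p(n-2) - p(n-5) - p(n-7) + p(n-12) + p(n-15) - ... gives p(0..10) = 1, 1, 2, 3, 5, 7, 11, 15, 22, 30, 42. p(11) = p(10) + p(9) - p(6) - p(4) = 42 + 30 - 11 - 5 = 56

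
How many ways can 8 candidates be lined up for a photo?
8! = 40320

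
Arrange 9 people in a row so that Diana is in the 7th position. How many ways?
Fix one position: (9-1)! = 40320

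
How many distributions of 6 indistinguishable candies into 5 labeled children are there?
C(6+5-1, 5-1) = C(10, 4) = 210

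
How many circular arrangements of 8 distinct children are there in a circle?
Circular: fix one position, arrange the rest. (8-1)! = 5040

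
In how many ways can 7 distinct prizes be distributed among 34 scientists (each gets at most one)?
P(34,7) = 34!/(34-7)! = 27113264640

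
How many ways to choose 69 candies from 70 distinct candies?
C(70,69) = 70!/(69!×1!) = 70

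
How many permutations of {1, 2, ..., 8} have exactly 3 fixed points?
Choose the 3 fixed points C(8,3) = 56, derange the rest: !5 = Σ_{j=0}^{5} (-1)^j·5!/j! = 120 - 120 + 60 - 20 + 5 - 1 = 44. Product = 56 × 44 = 2464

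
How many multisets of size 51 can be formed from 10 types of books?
C(51+10-1, 10-1) = C(60, 9) = 14783142660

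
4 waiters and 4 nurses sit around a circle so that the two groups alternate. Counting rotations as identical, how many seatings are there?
Fix one of the waiters: (4-1)! ways for the remaining waiters, × 4! ways for the nurses = 6 × 24 = 144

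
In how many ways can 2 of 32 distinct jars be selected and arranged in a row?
P(32,2) = 32!/(32-2)! = 992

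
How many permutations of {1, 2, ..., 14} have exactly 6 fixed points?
Choose the 6 fixed points C(14,6) = 3003, derange the rest: !8 = Σ_{j=0}^{8} (-1)^j·8!/j! = 40320 - 40320 + 20160 - 6720 + 1680 - 336 + 56 - 8 + 1 = 14833. Product = 3003 × 14833 = 44543499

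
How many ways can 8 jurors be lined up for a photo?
8! = 40320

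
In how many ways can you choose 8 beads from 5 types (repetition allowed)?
C(8+5-1, 5-1) = C(12, 4) = 495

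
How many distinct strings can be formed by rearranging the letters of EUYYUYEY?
8! / (2! × 2! × 4!) = 420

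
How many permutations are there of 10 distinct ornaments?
10! = 3628800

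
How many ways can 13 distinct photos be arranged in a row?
13! = 6227020800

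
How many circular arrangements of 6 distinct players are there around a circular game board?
Circular: fix one position, arrange the rest. (6-1)! = 120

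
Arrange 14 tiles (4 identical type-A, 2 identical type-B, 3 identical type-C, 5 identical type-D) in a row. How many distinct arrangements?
14! / (4! × 2! × 3! × 5!) = 2522520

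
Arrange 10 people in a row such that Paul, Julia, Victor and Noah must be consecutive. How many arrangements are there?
Treat the 4 as one block: (10-4+1)! × 4! = 5040 × 24 = 120960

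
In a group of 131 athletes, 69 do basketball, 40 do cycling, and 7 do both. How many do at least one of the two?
|A∪B| = |A| + |B| - |A∩B| = 69 + 40 - 7 = 102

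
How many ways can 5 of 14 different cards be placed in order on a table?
P(14,5) = 14!/(14-5)! = 240240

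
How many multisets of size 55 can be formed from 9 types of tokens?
C(55+9-1, 9-1) = C(63, 8) = 3872894697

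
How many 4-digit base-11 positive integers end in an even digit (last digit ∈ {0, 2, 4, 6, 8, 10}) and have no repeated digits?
Last∈{0,2,4,6,8,10}. Last=0: 720. Last nonzero: 5×9×P(9,2) = 3240. Total = 3960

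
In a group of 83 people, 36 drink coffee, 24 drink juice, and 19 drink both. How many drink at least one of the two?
|A∪B| = |A| + |B| - |A∩B| = 36 + 24 - 19 = 41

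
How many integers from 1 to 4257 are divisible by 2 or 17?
⌊4257/2⌋ + ⌊4257/17⌋ - ⌊4257/34⌋ = 2128 + 250 - 125 = 2253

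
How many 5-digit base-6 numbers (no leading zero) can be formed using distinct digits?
First digit: 5 choices (nonzero). Then descending: 5 × 5 × 4 × 3 × 2 = 600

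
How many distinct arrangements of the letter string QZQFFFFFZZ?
10! / (5! × 3! × 2!) = 2520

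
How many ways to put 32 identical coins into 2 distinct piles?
C(32+2-1, 2-1) = C(33, 1) = 33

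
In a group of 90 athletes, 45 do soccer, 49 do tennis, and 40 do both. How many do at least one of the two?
|A∪B| = |A| + |B| - |A∩B| = 45 + 49 - 40 = 54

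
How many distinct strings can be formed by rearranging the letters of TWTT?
4! / (3! × 1!) = 4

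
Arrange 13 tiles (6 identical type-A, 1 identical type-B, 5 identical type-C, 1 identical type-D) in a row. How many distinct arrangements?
13! / (6! × 1! × 5! × 1!) = 72072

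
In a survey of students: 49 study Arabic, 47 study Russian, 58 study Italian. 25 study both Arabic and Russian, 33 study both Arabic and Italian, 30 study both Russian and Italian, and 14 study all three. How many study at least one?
|A∪B∪C| = 49+47+58-25-33-30+14 = 80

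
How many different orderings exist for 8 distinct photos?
8! = 40320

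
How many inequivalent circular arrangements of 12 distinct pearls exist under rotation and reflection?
(12-1)!/2 = 39916800/2 = 19958400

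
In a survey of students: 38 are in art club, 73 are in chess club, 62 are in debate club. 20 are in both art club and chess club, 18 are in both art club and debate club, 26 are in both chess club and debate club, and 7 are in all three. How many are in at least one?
|A∪B∪C| = 38+73+62-20-18-26+7 = 116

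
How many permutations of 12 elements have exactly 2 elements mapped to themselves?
Choose the 2 fixed points C(12,2) = 66, derange the rest: !10 = Σ_{j=0}^{10} (-1)^j·10!/j! = 3628800 - 3628800 + 1814400 - 604800 + 151200 - 30240 + 5040 - 720 + 90 - 10 + 1 = 1334961. Product = 66 × 1334961 = 88107426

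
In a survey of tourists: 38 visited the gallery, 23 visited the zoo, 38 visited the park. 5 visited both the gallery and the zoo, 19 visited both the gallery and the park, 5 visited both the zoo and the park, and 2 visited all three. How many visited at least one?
|A∪B∪C| = 38+23+38-5-19-5+2 = 72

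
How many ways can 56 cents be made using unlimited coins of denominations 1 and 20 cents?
Coefficient of x^56 in 1/(1-x^1) · 1/(1-x^20). Use j coins of 20 for j = 0..⌊56/20⌋ = 2, the rest in 1s: 2 + 1 = 3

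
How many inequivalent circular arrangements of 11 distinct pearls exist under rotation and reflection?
(11-1)!/2 = 3628800/2 = 1814400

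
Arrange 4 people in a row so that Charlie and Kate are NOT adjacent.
Total - adjacent = 4! - (4-1)!×2 = 24 - 12 = 12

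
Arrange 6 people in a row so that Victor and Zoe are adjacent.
Treat as block: (6-1)! × 2! = 120 × 2 = 240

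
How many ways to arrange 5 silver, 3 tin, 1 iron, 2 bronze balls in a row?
11! / (5! × 3! × 1! × 2!) = 27720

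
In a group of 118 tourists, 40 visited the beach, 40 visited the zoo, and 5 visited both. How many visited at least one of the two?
|A∪B| = |A| + |B| - |A∩B| = 40 + 40 - 5 = 75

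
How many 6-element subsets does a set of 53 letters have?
C(53,6) = 53!/(6!×47!) = 22957480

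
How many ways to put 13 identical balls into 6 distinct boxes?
C(13+6-1, 6-1) = C(18, 5) = 8568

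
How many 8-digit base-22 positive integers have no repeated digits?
First digit: 21 choices (nonzero). Then descending: 21 × 21 × 20 × 19 × 18 × 17 × 16 × 15 = 12307075200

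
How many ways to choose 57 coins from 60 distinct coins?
C(60,57) = 60!/(57!×3!) = 34220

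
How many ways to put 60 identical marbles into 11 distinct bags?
C(60+11-1, 11-1) = C(70, 10) = 396704524216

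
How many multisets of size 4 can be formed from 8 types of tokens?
C(4+8-1, 8-1) = C(11, 7) = 330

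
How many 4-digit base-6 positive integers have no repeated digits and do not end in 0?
Last digit: 5 nonzero choices. First digit: 4 (nonzero, ≠last). Middle 2: P(4,2) = 12. Total = 240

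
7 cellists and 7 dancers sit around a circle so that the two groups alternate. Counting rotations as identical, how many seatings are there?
Fix one of the cellists: (7-1)! ways for the remaining cellists, × 7! ways for the dancers = 720 × 5040 = 3628800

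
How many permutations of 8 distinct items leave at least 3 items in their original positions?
Exactly j fixed points: C(8,j)·!(8-j); sum over j ≥ 3 (derangement numbers via !m = (m-1)·(!(m-1) + !(m-2)): !0..!5 = 1, 0, 1, 2, 9, 44). Σ_{j=3}^{8} C(8,j)·!(8-j) = C(8,3)·!5 + C(8,4)·!4 + C(8,5)·!3 + C(8,6)·!2 + C(8,7)·!1 + C(8,8)·!0 = 56·44 + 70·9 + 56·2 + 28·1 + 8·0 + 1·1 = 3235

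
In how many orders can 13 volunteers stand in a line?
13! = 6227020800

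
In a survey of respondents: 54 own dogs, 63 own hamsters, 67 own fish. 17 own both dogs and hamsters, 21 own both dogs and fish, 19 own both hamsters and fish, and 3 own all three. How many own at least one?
|A∪B∪C| = 54+63+67-17-21-19+3 = 130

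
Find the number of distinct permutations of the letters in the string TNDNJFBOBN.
10! / (2! × 1! × 1! × 1! × 1! × 3! × 1!) = 302400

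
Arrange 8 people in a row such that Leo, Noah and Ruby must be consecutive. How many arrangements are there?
Treat the 3 as one block: (8-3+1)! × 3! = 720 × 6 = 4320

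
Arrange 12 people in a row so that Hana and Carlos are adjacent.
Treat as block: (12-1)! × 2! = 39916800 × 2 = 79833600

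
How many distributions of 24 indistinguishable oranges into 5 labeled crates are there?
C(24+5-1, 5-1) = C(28, 4) = 20475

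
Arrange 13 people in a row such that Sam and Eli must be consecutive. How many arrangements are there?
Treat the 2 as one block: (13-2+1)! × 2! = 479001600 × 2 = 958003200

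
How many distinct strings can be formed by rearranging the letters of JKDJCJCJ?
8! / (1! × 2! × 1! × 4!) = 840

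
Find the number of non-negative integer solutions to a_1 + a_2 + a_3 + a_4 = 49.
C(49+4-1, 4-1) = C(52, 3) = 22100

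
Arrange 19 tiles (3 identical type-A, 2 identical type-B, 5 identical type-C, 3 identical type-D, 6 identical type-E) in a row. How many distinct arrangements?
19! / (3! × 2! × 5! × 3! × 6!) = 19554575040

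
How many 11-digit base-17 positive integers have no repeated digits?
First digit: 16 choices (nonzero). Then descending: 16 × 16 × 15 × 14 × 13 × 12 × 11 × 10 × 9 × 8 × 7 = 464950886400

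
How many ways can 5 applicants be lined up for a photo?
5! = 120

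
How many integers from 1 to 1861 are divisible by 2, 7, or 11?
⌊1861/2⌋+⌊1861/7⌋+⌊1861/11⌋ - ⌊1861/14⌋-⌊1861/22⌋-⌊1861/77⌋ + ⌊1861/154⌋ = 930+265+169 - 132-84-24 + 12 = 1136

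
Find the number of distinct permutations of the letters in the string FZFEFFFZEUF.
11! / (2! × 2! × 6! × 1!) = 13860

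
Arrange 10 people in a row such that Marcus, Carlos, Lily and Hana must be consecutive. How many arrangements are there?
Treat the 4 as one block: (10-4+1)! × 4! = 5040 × 24 = 120960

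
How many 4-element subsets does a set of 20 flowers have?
C(20,4) = 20!/(4!×16!) = 4845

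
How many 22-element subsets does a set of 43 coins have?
C(43,22) = 43!/(22!×21!) = 1052049481860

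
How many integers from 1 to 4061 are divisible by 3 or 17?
⌊4061/3⌋ + ⌊4061/17⌋ - ⌊4061/51⌋ = 1353 + 238 - 79 = 1512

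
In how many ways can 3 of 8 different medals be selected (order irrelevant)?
C(8,3) = 8!/(3!×5!) = 56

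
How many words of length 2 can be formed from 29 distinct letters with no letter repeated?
P(29,2) = 29!/(29-2)! = 812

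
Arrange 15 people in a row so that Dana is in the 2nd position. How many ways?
Fix one position: (15-1)! = 87178291200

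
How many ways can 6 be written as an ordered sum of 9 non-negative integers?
C(6+9-1, 9-1) = C(14, 8) = 3003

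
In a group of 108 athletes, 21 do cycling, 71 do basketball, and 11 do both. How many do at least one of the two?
|A∪B| = |A| + |B| - |A∩B| = 21 + 71 - 11 = 81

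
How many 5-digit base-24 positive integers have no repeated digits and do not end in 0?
Last digit: 23 nonzero choices. First digit: 22 (nonzero, ≠last). Middle 3: P(22,3) = 9240. Total = 4675440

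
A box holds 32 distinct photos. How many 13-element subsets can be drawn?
C(32,13) = 32!/(13!×19!) = 347373600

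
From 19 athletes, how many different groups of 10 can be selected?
C(19,10) = 19!/(10!×9!) = 92378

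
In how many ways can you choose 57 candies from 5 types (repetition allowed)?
C(57+5-1, 5-1) = C(61, 4) = 521855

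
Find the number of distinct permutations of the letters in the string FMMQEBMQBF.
10! / (3! × 2! × 2! × 1! × 2!) = 75600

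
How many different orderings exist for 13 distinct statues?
13! = 6227020800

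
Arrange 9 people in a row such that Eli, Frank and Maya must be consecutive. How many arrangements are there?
Treat the 3 as one block: (9-3+1)! × 3! = 5040 × 6 = 30240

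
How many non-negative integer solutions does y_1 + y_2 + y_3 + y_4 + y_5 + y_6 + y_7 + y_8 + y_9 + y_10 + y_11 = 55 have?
C(55+11-1, 11-1) = C(65, 10) = 179013799328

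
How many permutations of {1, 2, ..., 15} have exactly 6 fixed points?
Choose the 6 fixed points C(15,6) = 5005, derange the rest: !9 = Σ_{j=0}^{9} (-1)^j·9!/j! = 362880 - 362880 + 181440 - 60480 + 15120 - 3024 + 504 - 72 + 9 - 1 = 133496. Product = 5005 × 133496 = 668147480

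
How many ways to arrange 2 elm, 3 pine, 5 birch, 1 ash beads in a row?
11! / (2! × 3! × 5! × 1!) = 27720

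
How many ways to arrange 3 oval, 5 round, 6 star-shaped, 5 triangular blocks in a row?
19! / (3! × 5! × 6! × 5!) = 1955457504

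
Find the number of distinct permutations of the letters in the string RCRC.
4! / (2! × 2!) = 6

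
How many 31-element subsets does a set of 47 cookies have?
C(47,31) = 47!/(31!×16!) = 1503232609098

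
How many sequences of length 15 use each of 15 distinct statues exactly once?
15! = 1307674368000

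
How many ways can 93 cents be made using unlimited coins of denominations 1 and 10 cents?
Coefficient of x^93 in 1/(1-x^1) · 1/(1-x^10). Use j coins of 10 for j = 0..⌊93/10⌋ = 9, the rest in 1s: 9 + 1 = 10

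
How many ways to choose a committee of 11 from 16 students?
C(16,11) = 16!/(11!×5!) = 4368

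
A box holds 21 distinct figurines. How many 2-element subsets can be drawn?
C(21,2) = 21!/(2!×19!) = 210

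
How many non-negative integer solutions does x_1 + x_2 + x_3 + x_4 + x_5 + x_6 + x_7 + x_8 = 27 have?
C(27+8-1, 8-1) = C(34, 7) = 5379616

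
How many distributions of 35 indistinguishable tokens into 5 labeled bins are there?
C(35+5-1, 5-1) = C(39, 4) = 82251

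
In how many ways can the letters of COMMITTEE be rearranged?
9! / (1! × 1! × 2! × 1! × 2! × 2!) = 45360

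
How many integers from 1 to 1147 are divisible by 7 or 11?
⌊1147/7⌋ + ⌊1147/11⌋ - ⌊1147/77⌋ = 163 + 104 - 14 = 253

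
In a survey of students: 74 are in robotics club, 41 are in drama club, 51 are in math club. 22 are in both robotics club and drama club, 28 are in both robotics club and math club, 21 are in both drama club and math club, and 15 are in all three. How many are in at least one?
|A∪B∪C| = 74+41+51-22-28-21+15 = 110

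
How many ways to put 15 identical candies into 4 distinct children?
C(15+4-1, 4-1) = C(18, 3) = 816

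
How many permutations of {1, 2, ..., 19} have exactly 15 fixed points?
Choose the 15 fixed points C(19,15) = 3876, derange the rest: !4 = Σ_{j=0}^{4} (-1)^j·4!/j! = 24 - 24 + 12 - 4 + 1 = 9. Product = 3876 × 9 = 34884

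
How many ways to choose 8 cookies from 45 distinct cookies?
C(45,8) = 45!/(8!×37!) = 215553195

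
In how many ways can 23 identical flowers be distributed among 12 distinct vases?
C(23+12-1, 12-1) = C(34, 11) = 286097760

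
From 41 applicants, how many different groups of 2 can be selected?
C(41,2) = 41!/(2!×39!) = 820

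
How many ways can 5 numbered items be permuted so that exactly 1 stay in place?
Choose the 1 fixed point C(5,1) = 5, derange the rest: !4 = Σ_{j=0}^{4} (-1)^j·4!/j! = 24 - 24 + 12 - 4 + 1 = 9. Product = 5 × 9 = 45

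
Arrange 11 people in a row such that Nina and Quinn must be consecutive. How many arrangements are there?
Treat the 2 as one block: (11-2+1)! × 2! = 3628800 × 2 = 7257600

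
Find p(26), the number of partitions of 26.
Pentagonal recurrence p(n) = p(n-1) + p(n-2) - p(n-5) - p(n-7) + p(n-12) + p(n-15) - ... gives p(0..25) = 1, 1, 2, 3, 5, 7, 11, 15, 22, 30, 42, 56, 77, 101, 135, 176, 231, 297, 385, 490, 627, 792, 1002, 1255, 1575, 1958. p(26) = p(25) + p(24) - p(21) - p(19) + p(14) + p(11) - p(4) - p(0) = 1958 + 1575 - 792 - 490 + 135 + 56 - 5 - 1 = 2436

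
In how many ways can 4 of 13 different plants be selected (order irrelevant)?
C(13,4) = 13!/(4!×9!) = 715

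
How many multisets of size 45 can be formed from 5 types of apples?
C(45+5-1, 5-1) = C(49, 4) = 211876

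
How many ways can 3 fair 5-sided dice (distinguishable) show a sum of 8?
Coefficient of x^8 in (x + x² + ... + x^5)^3. By inclusion-exclusion on dice exceeding 5: Σ_j (-1)^j C(3,j)·C(8-1-5j, 2) = C(3,0)·C(7,2) - C(3,1)·C(2,2) = 1·21 - 3·1 = 18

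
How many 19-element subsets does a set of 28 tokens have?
C(28,19) = 28!/(19!×9!) = 6906900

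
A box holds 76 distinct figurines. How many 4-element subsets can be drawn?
C(76,4) = 76!/(4!×72!) = 1282975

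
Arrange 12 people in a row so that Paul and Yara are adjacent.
Treat as block: (12-1)! × 2! = 39916800 × 2 = 79833600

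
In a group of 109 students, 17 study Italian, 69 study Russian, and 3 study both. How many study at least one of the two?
|A∪B| = |A| + |B| - |A∩B| = 17 + 69 - 3 = 83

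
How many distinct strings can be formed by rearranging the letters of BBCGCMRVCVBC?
12! / (1! × 3! × 1! × 2! × 4! × 1!) = 1663200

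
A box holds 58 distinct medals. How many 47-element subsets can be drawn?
C(58,47) = 58!/(47!×11!) = 227692286640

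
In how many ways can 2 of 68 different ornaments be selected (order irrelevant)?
C(68,2) = 68!/(2!×66!) = 2278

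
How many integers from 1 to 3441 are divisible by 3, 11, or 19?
⌊3441/3⌋+⌊3441/11⌋+⌊3441/19⌋ - ⌊3441/33⌋-⌊3441/57⌋-⌊3441/209⌋ + ⌊3441/627⌋ = 1147+312+181 - 104-60-16 + 5 = 1465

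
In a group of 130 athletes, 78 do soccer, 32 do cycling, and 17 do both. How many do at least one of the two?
|A∪B| = |A| + |B| - |A∩B| = 78 + 32 - 17 = 93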